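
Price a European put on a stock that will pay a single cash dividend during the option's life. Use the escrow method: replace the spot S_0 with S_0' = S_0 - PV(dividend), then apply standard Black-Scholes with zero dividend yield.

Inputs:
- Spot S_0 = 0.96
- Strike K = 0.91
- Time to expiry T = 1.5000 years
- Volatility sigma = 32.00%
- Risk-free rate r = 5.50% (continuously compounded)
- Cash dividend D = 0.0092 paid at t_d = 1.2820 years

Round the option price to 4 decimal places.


Answer: Price = 0.0894

Derivation:
PV(D) = D * exp(-r * t_d) = 0.0092 * 0.93191842 = 0.00857365
S_0' = S_0 - PV(D) = 0.9600 - 0.00857365 = 0.95142635
d1 = (ln(S_0'/K) + (r + sigma^2/2)*T) / (sigma*sqrt(T)) = 0.52005137
d2 = d1 - sigma*sqrt(T) = 0.12813301
exp(-rT) = 0.92081144
N(-d1) = 0.30151388; N(-d2) = 0.44902185
P = K * exp(-rT) * N(-d2) - S_0' * N(-d1) = 0.9100 * 0.92081144 * 0.44902185 - 0.95142635 * 0.30151388 = 0.0894


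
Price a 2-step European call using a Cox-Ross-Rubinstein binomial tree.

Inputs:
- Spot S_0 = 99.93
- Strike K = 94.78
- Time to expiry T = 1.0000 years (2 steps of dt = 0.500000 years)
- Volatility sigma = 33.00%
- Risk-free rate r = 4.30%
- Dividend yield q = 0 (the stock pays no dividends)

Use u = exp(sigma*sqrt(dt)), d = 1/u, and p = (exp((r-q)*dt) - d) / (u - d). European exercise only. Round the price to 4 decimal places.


dt = T/N = 0.500000
u = exp(sigma*sqrt(dt)) = 1.262817; d = 1/u = 0.791880
p = (exp((r-q)*dt) - d) / (u - d) = 0.488075
Discount per step: exp(-r*dt) = 0.978729
Stock lattice S(k, i) with i counting down-moves:
  k=0: S(0,0) = 99.9300
  k=1: S(1,0) = 126.1933; S(1,1) = 79.1326
  k=2: S(2,0) = 159.3591; S(2,1) = 99.9300; S(2,2) = 62.6635
Terminal payoffs V(N, i) = max(S_T - K, 0):
  V(2,0) = 64.579143; V(2,1) = 5.150000; V(2,2) = 0.000000
Backward induction: V(k, i) = exp(-r*dt) * [p * V(k+1, i) + (1-p) * V(k+1, i+1)].
  V(1,0) = exp(-r*dt) * [p*64.579143 + (1-p)*5.150000] = 33.429361
  V(1,1) = exp(-r*dt) * [p*5.150000 + (1-p)*0.000000] = 2.460121
  V(0,0) = exp(-r*dt) * [p*33.429361 + (1-p)*2.460121] = 17.201591

Answer: Price = V(0,0) = 17.2016


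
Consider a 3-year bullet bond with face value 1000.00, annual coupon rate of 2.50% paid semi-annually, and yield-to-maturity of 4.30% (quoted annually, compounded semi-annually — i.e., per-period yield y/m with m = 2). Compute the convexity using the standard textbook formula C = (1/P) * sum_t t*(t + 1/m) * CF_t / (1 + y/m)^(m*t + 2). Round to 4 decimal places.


Coupon per period c = face * coupon_rate / m = 12.500000
Periods per year m = 2; per-period yield y/m = 0.021500
Number of cashflows N = 6
Cashflows (t years, CF_t, discount factor 1/(1+y/m)^(m*t), PV):
  t = 0.5000: CF_t = 12.500000, DF = 0.978953, PV = 12.236907
  t = 1.0000: CF_t = 12.500000, DF = 0.958348, PV = 11.979350
  t = 1.5000: CF_t = 12.500000, DF = 0.938177, PV = 11.727215
  t = 2.0000: CF_t = 12.500000, DF = 0.918431, PV = 11.480387
  t = 2.5000: CF_t = 12.500000, DF = 0.899100, PV = 11.238754
  t = 3.0000: CF_t = 1012.500000, DF = 0.880177, PV = 891.178717
Price P = sum_t PV_t = 949.841330
Convexity numerator sum_t t*(t + 1/m) * CF_t / (1+y/m)^(m*t + 2):
  t = 0.5000: term = 5.863608
  t = 1.0000: term = 17.220581
  t = 1.5000: term = 33.716261
  t = 2.0000: term = 55.011032
  t = 2.5000: term = 80.779783
  t = 3.0000: term = 8967.623434
Convexity = (1/P) * sum = 9160.214698 / 949.841330 = 9.643942

Answer: Convexity = 9.6439


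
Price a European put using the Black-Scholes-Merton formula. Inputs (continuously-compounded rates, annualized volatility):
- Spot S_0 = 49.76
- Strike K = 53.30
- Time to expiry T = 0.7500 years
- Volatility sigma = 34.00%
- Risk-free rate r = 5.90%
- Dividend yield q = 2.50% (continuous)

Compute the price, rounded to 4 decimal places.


d1 = (ln(S/K) + (r - q + 0.5*sigma^2) * T) / (sigma * sqrt(T)) = 0.00042492
d2 = d1 - sigma * sqrt(T) = -0.29402372
exp(-rT) = 0.95671475; exp(-qT) = 0.98142469
P = K * exp(-rT) * N(-d2) - S_0 * exp(-qT) * N(-d1)
N(-d1) = 0.49983048; N(-d2) = 0.61563011
P = 53.3000 * 0.95671475 * 0.61563011 - 49.7600 * 0.98142469 * 0.49983048 = 6.9832

Answer: Price = 6.9832


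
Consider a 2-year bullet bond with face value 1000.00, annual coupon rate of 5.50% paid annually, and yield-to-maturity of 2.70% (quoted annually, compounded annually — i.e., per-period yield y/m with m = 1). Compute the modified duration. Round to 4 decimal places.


Coupon per period c = face * coupon_rate / m = 55.000000
Periods per year m = 1; per-period yield y/m = 0.027000
Number of cashflows N = 2
Cashflows (t years, CF_t, discount factor 1/(1+y/m)^(m*t), PV):
  t = 1.0000: CF_t = 55.000000, DF = 0.973710, PV = 53.554041
  t = 2.0000: CF_t = 1055.000000, DF = 0.948111, PV = 1000.256938
Price P = sum_t PV_t = 1053.810979
First compute Macaulay numerator sum_t t * PV_t:
  t * PV_t at t = 1.0000: 53.554041
  t * PV_t at t = 2.0000: 2000.513876
Macaulay duration D = 2054.067917 / 1053.810979 = 1.949181
Modified duration = D / (1 + y/m) = 1.949181 / (1 + 0.027000) = 1.897936

Answer: Modified duration = 1.8979


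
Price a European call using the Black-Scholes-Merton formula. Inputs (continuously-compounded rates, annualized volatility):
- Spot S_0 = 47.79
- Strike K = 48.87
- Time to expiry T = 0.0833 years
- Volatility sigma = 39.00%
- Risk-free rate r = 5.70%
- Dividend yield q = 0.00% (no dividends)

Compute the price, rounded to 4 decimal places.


d1 = (ln(S/K) + (r - q + 0.5*sigma^2) * T) / (sigma * sqrt(T)) = -0.10007245
d2 = d1 - sigma * sqrt(T) = -0.21263324
exp(-rT) = 0.99526315; exp(-qT) = 1.00000000
C = S_0 * exp(-qT) * N(d1) - K * exp(-rT) * N(d2)
N(d1) = 0.46014340; N(d2) = 0.41580652
C = 47.7900 * 1.00000000 * 0.46014340 - 48.8700 * 0.99526315 * 0.41580652 = 1.7660

Answer: Price = 1.7660


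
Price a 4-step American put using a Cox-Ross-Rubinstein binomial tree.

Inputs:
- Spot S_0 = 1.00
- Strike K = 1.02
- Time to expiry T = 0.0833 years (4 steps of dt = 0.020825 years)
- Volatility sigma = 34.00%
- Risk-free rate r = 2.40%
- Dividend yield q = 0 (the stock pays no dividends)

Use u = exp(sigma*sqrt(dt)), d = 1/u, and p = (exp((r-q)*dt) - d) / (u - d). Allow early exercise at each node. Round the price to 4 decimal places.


Answer: Price = V(0,0) = 0.0501

Derivation:
dt = T/N = 0.020825
u = exp(sigma*sqrt(dt)) = 1.050289; d = 1/u = 0.952119
p = (exp((r-q)*dt) - d) / (u - d) = 0.492829
Discount per step: exp(-r*dt) = 0.999500
Stock lattice S(k, i) with i counting down-moves:
  k=0: S(0,0) = 1.0000
  k=1: S(1,0) = 1.0503; S(1,1) = 0.9521
  k=2: S(2,0) = 1.1031; S(2,1) = 1.0000; S(2,2) = 0.9065
  k=3: S(3,0) = 1.1586; S(3,1) = 1.0503; S(3,2) = 0.9521; S(3,3) = 0.8631
  k=4: S(4,0) = 1.2168; S(4,1) = 1.1031; S(4,2) = 1.0000; S(4,3) = 0.9065; S(4,4) = 0.8218
Terminal payoffs V(N, i) = max(K - S_T, 0):
  V(4,0) = 0.000000; V(4,1) = 0.000000; V(4,2) = 0.020000; V(4,3) = 0.113469; V(4,4) = 0.198201
Backward induction: V(k, i) = exp(-r*dt) * [p * V(k+1, i) + (1-p) * V(k+1, i+1)]; then take max(V_cont, immediate exercise) for American.
  V(3,0) = exp(-r*dt) * [p*0.000000 + (1-p)*0.000000] = 0.000000; exercise = 0.000000; V(3,0) = max -> 0.000000
  V(3,1) = exp(-r*dt) * [p*0.000000 + (1-p)*0.020000] = 0.010138; exercise = 0.000000; V(3,1) = max -> 0.010138
  V(3,2) = exp(-r*dt) * [p*0.020000 + (1-p)*0.113469] = 0.067371; exercise = 0.067881; V(3,2) = max -> 0.067881
  V(3,3) = exp(-r*dt) * [p*0.113469 + (1-p)*0.198201] = 0.156365; exercise = 0.156874; V(3,3) = max -> 0.156874
  V(2,0) = exp(-r*dt) * [p*0.000000 + (1-p)*0.010138] = 0.005139; exercise = 0.000000; V(2,0) = max -> 0.005139
  V(2,1) = exp(-r*dt) * [p*0.010138 + (1-p)*0.067881] = 0.039404; exercise = 0.020000; V(2,1) = max -> 0.039404
  V(2,2) = exp(-r*dt) * [p*0.067881 + (1-p)*0.156874] = 0.112959; exercise = 0.113469; V(2,2) = max -> 0.113469
  V(1,0) = exp(-r*dt) * [p*0.005139 + (1-p)*0.039404] = 0.022506; exercise = 0.000000; V(1,0) = max -> 0.022506
  V(1,1) = exp(-r*dt) * [p*0.039404 + (1-p)*0.113469] = 0.076929; exercise = 0.067881; V(1,1) = max -> 0.076929
  V(0,0) = exp(-r*dt) * [p*0.022506 + (1-p)*0.076929] = 0.050083; exercise = 0.020000; V(0,0) = max -> 0.050083


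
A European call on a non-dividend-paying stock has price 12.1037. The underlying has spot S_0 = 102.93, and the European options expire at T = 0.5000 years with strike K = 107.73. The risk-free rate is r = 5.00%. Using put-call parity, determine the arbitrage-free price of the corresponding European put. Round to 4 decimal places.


Put-call parity: C - P = S_0 * exp(-qT) - K * exp(-rT).
S_0 * exp(-qT) = 102.9300 * 1.00000000 = 102.93000000
K * exp(-rT) = 107.7300 * 0.97530991 = 105.07013682
P = C - S*exp(-qT) + K*exp(-rT)
P = 12.1037 - 102.93000000 + 105.07013682 = 14.2438

Answer: Put price = 14.2438


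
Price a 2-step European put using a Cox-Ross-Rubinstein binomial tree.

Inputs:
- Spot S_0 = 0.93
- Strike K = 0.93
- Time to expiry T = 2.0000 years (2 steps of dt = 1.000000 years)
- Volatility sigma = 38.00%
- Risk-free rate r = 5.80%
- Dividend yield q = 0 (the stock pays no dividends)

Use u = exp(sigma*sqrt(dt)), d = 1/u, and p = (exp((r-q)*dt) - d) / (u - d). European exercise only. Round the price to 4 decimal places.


Answer: Price = V(0,0) = 0.1179

Derivation:
dt = T/N = 1.000000
u = exp(sigma*sqrt(dt)) = 1.462285; d = 1/u = 0.683861
p = (exp((r-q)*dt) - d) / (u - d) = 0.482840
Discount per step: exp(-r*dt) = 0.943650
Stock lattice S(k, i) with i counting down-moves:
  k=0: S(0,0) = 0.9300
  k=1: S(1,0) = 1.3599; S(1,1) = 0.6360
  k=2: S(2,0) = 1.9886; S(2,1) = 0.9300; S(2,2) = 0.4349
Terminal payoffs V(N, i) = max(K - S_T, 0):
  V(2,0) = 0.000000; V(2,1) = 0.000000; V(2,2) = 0.495070
Backward induction: V(k, i) = exp(-r*dt) * [p * V(k+1, i) + (1-p) * V(k+1, i+1)].
  V(1,0) = exp(-r*dt) * [p*0.000000 + (1-p)*0.000000] = 0.000000
  V(1,1) = exp(-r*dt) * [p*0.000000 + (1-p)*0.495070] = 0.241603
  V(0,0) = exp(-r*dt) * [p*0.000000 + (1-p)*0.241603] = 0.117907


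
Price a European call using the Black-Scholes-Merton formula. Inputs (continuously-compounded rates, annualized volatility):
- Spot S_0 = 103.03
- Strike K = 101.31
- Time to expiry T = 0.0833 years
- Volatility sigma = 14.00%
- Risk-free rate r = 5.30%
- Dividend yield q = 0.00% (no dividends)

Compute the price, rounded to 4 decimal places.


Answer: Price = 2.9485

Derivation:
d1 = (ln(S/K) + (r - q + 0.5*sigma^2) * T) / (sigma * sqrt(T)) = 0.54610917
d2 = d1 - sigma * sqrt(T) = 0.50570274
exp(-rT) = 0.99559483; exp(-qT) = 1.00000000
C = S_0 * exp(-qT) * N(d1) - K * exp(-rT) * N(d2)
N(d1) = 0.70750455; N(d2) = 0.69346733
C = 103.0300 * 1.00000000 * 0.70750455 - 101.3100 * 0.99559483 * 0.69346733 = 2.9485


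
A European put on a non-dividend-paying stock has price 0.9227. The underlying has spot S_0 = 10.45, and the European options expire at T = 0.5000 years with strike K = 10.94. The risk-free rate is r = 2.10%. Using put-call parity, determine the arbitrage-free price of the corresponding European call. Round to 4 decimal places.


Put-call parity: C - P = S_0 * exp(-qT) - K * exp(-rT).
S_0 * exp(-qT) = 10.4500 * 1.00000000 = 10.45000000
K * exp(-rT) = 10.9400 * 0.98955493 = 10.82573096
C = P + S*exp(-qT) - K*exp(-rT)
C = 0.9227 + 10.45000000 - 10.82573096 = 0.5470

Answer: Call price = 0.5470


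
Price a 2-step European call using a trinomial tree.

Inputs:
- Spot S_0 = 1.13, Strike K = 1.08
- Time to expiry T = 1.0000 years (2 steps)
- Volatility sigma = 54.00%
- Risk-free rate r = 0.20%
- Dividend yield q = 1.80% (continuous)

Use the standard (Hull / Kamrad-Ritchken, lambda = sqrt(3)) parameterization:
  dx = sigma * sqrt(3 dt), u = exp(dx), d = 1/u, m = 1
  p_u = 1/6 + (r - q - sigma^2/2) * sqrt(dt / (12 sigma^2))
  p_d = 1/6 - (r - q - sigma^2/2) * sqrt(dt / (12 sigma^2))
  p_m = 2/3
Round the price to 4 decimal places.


Answer: Price = V(0,0) = 0.2154

Derivation:
dt = T/N = 0.500000; dx = sigma*sqrt(3*dt) = 0.661362
u = exp(dx) = 1.937430; d = 1/u = 0.516148
p_u = 0.105505, p_m = 0.666667, p_d = 0.227828
Discount per step: exp(-r*dt) = 0.999000
Stock lattice S(k, j) with j the centered position index:
  k=0: S(0,+0) = 1.1300
  k=1: S(1,-1) = 0.5832; S(1,+0) = 1.1300; S(1,+1) = 2.1893
  k=2: S(2,-2) = 0.3010; S(2,-1) = 0.5832; S(2,+0) = 1.1300; S(2,+1) = 2.1893; S(2,+2) = 4.2416
Terminal payoffs V(N, j) = max(S_T - K, 0):
  V(2,-2) = 0.000000; V(2,-1) = 0.000000; V(2,+0) = 0.050000; V(2,+1) = 1.109296; V(2,+2) = 3.161607
Backward induction: V(k, j) = exp(-r*dt) * [p_u * V(k+1, j+1) + p_m * V(k+1, j) + p_d * V(k+1, j-1)]
  V(1,-1) = exp(-r*dt) * [p_u*0.050000 + p_m*0.000000 + p_d*0.000000] = 0.005270
  V(1,+0) = exp(-r*dt) * [p_u*1.109296 + p_m*0.050000 + p_d*0.000000] = 0.150219
  V(1,+1) = exp(-r*dt) * [p_u*3.161607 + p_m*1.109296 + p_d*0.050000] = 1.083403
  V(0,+0) = exp(-r*dt) * [p_u*1.083403 + p_m*0.150219 + p_d*0.005270] = 0.215436


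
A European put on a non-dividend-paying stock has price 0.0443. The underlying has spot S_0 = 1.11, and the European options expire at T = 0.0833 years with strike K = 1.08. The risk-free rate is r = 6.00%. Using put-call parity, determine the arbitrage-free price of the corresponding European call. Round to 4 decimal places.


Answer: Call price = 0.0797

Derivation:
Put-call parity: C - P = S_0 * exp(-qT) - K * exp(-rT).
S_0 * exp(-qT) = 1.1100 * 1.00000000 = 1.11000000
K * exp(-rT) = 1.0800 * 0.99501447 = 1.07461563
C = P + S*exp(-qT) - K*exp(-rT)
C = 0.0443 + 1.11000000 - 1.07461563 = 0.0797


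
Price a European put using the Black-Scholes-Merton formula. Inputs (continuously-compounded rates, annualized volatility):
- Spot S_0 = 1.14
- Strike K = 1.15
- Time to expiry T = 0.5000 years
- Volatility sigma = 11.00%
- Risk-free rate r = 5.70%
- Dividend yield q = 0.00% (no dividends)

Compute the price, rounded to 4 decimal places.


d1 = (ln(S/K) + (r - q + 0.5*sigma^2) * T) / (sigma * sqrt(T)) = 0.29301631
d2 = d1 - sigma * sqrt(T) = 0.21523456
exp(-rT) = 0.97190229; exp(-qT) = 1.00000000
P = K * exp(-rT) * N(-d2) - S_0 * exp(-qT) * N(-d1)
N(-d1) = 0.38475484; N(-d2) = 0.41479222
P = 1.1500 * 0.97190229 * 0.41479222 - 1.1400 * 1.00000000 * 0.38475484 = 0.0250

Answer: Price = 0.0250


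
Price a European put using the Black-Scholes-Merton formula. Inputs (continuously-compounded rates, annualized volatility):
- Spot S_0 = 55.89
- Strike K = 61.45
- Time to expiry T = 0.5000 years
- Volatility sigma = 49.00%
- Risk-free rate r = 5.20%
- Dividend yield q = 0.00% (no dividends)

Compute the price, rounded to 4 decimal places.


d1 = (ln(S/K) + (r - q + 0.5*sigma^2) * T) / (sigma * sqrt(T)) = -0.02543669
d2 = d1 - sigma * sqrt(T) = -0.37191901
exp(-rT) = 0.97433509; exp(-qT) = 1.00000000
P = K * exp(-rT) * N(-d2) - S_0 * exp(-qT) * N(-d1)
N(-d1) = 0.51014668; N(-d2) = 0.64502342
P = 61.4500 * 0.97433509 * 0.64502342 - 55.8900 * 1.00000000 * 0.51014668 = 10.1073

Answer: Price = 10.1073


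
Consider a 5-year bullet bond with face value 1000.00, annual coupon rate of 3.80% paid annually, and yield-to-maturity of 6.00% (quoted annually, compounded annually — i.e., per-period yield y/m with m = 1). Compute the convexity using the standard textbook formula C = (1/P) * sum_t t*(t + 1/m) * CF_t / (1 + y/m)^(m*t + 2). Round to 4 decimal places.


Answer: Convexity = 24.0605

Derivation:
Coupon per period c = face * coupon_rate / m = 38.000000
Periods per year m = 1; per-period yield y/m = 0.060000
Number of cashflows N = 5
Cashflows (t years, CF_t, discount factor 1/(1+y/m)^(m*t), PV):
  t = 1.0000: CF_t = 38.000000, DF = 0.943396, PV = 35.849057
  t = 2.0000: CF_t = 38.000000, DF = 0.889996, PV = 33.819865
  t = 3.0000: CF_t = 38.000000, DF = 0.839619, PV = 31.905533
  t = 4.0000: CF_t = 38.000000, DF = 0.792094, PV = 30.099559
  t = 5.0000: CF_t = 1038.000000, DF = 0.747258, PV = 775.653983
Price P = sum_t PV_t = 907.327997
Convexity numerator sum_t t*(t + 1/m) * CF_t / (1+y/m)^(m*t + 2):
  t = 1.0000: term = 63.811066
  t = 2.0000: term = 180.597355
  t = 3.0000: term = 340.749727
  t = 4.0000: term = 535.770011
  t = 5.0000: term = 20709.878518
Convexity = (1/P) * sum = 21830.806676 / 907.327997 = 24.060546


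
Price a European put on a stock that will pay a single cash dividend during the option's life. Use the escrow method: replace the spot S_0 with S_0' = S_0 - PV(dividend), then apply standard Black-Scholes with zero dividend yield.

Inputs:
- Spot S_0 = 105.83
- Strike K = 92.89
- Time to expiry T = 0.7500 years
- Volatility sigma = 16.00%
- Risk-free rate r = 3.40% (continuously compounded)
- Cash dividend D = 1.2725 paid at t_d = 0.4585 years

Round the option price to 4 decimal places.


Answer: Price = 1.0402

Derivation:
PV(D) = D * exp(-r * t_d) = 1.2725 * 0.98453188 = 1.25281682
S_0' = S_0 - PV(D) = 105.8300 - 1.25281682 = 104.57718318
d1 = (ln(S_0'/K) + (r + sigma^2/2)*T) / (sigma*sqrt(T)) = 1.10858033
d2 = d1 - sigma*sqrt(T) = 0.97001627
exp(-rT) = 0.97482238
N(-d1) = 0.13380563; N(-d2) = 0.16601919
P = K * exp(-rT) * N(-d2) - S_0' * N(-d1) = 92.8900 * 0.97482238 * 0.16601919 - 104.57718318 * 0.13380563 = 1.0402


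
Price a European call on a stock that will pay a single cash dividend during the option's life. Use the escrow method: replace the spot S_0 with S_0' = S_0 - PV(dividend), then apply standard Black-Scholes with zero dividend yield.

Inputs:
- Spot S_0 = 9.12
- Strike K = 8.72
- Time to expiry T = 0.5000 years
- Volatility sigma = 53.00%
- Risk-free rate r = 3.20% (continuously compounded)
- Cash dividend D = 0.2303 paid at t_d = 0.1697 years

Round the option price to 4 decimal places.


Answer: Price = 1.4590

Derivation:
PV(D) = D * exp(-r * t_d) = 0.2303 * 0.99458432 = 0.22905277
S_0' = S_0 - PV(D) = 9.1200 - 0.22905277 = 8.89094723
d1 = (ln(S_0'/K) + (r + sigma^2/2)*T) / (sigma*sqrt(T)) = 0.28188040
d2 = d1 - sigma*sqrt(T) = -0.09288620
exp(-rT) = 0.98412732
N(d1) = 0.61098239; N(d2) = 0.46299699
C = S_0' * N(d1) - K * exp(-rT) * N(d2) = 8.89094723 * 0.61098239 - 8.7200 * 0.98412732 * 0.46299699 = 1.4590


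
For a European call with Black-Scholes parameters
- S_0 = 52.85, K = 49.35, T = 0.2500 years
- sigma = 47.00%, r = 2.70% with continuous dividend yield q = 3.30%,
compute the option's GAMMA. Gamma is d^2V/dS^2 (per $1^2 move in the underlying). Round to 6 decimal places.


Answer: Gamma = 0.029377

Derivation:
d1 = 0.4026912614; d2 = 0.1676912614
phi(d1) = 0.3678725769; exp(-qT) = 0.9917839379; exp(-rT) = 0.9932727301
Gamma = exp(-qT) * phi(d1) / (S * sigma * sqrt(T)) = 0.9917839379 * 0.3678725769 / (52.8500 * 0.4700 * 0.5000000000) = 0.029377


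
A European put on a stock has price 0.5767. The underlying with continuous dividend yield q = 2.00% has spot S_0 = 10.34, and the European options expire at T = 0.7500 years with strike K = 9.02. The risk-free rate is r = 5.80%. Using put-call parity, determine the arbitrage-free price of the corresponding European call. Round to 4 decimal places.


Put-call parity: C - P = S_0 * exp(-qT) - K * exp(-rT).
S_0 * exp(-qT) = 10.3400 * 0.98511194 = 10.18605746
K * exp(-rT) = 9.0200 * 0.95743255 = 8.63604164
C = P + S*exp(-qT) - K*exp(-rT)
C = 0.5767 + 10.18605746 - 8.63604164 = 2.1267

Answer: Call price = 2.1267


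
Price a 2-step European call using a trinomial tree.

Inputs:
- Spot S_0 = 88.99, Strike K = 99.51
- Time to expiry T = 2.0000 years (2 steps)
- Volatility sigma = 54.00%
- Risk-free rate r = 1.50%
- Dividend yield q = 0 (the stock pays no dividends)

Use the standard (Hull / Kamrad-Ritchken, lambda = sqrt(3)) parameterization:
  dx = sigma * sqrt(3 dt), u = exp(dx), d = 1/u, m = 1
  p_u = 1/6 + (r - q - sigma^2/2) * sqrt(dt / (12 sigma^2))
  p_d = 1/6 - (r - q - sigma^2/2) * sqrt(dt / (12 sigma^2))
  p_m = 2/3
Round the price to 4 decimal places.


dt = T/N = 1.000000; dx = sigma*sqrt(3*dt) = 0.935307
u = exp(dx) = 2.547997; d = 1/u = 0.392465
p_u = 0.096743, p_m = 0.666667, p_d = 0.236590
Discount per step: exp(-r*dt) = 0.985112
Stock lattice S(k, j) with j the centered position index:
  k=0: S(0,+0) = 88.9900
  k=1: S(1,-1) = 34.9255; S(1,+0) = 88.9900; S(1,+1) = 226.7462
  k=2: S(2,-2) = 13.7070; S(2,-1) = 34.9255; S(2,+0) = 88.9900; S(2,+1) = 226.7462; S(2,+2) = 577.7486
Terminal payoffs V(N, j) = max(S_T - K, 0):
  V(2,-2) = 0.000000; V(2,-1) = 0.000000; V(2,+0) = 0.000000; V(2,+1) = 127.236225; V(2,+2) = 478.238629
Backward induction: V(k, j) = exp(-r*dt) * [p_u * V(k+1, j+1) + p_m * V(k+1, j) + p_d * V(k+1, j-1)]
  V(1,-1) = exp(-r*dt) * [p_u*0.000000 + p_m*0.000000 + p_d*0.000000] = 0.000000
  V(1,+0) = exp(-r*dt) * [p_u*127.236225 + p_m*0.000000 + p_d*0.000000] = 12.125971
  V(1,+1) = exp(-r*dt) * [p_u*478.238629 + p_m*127.236225 + p_d*0.000000] = 129.138771
  V(0,+0) = exp(-r*dt) * [p_u*129.138771 + p_m*12.125971 + p_d*0.000000] = 20.270914

Answer: Price = V(0,0) = 20.2709


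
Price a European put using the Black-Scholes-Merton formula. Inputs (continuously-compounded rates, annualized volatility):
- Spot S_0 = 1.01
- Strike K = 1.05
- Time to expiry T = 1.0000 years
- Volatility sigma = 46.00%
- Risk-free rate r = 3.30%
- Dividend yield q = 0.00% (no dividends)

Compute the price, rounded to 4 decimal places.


d1 = (ln(S/K) + (r - q + 0.5*sigma^2) * T) / (sigma * sqrt(T)) = 0.21730471
d2 = d1 - sigma * sqrt(T) = -0.24269529
exp(-rT) = 0.96753856; exp(-qT) = 1.00000000
P = K * exp(-rT) * N(-d2) - S_0 * exp(-qT) * N(-d1)
N(-d1) = 0.41398544; N(-d2) = 0.59587927
P = 1.0500 * 0.96753856 * 0.59587927 - 1.0100 * 1.00000000 * 0.41398544 = 0.1872

Answer: Price = 0.1872


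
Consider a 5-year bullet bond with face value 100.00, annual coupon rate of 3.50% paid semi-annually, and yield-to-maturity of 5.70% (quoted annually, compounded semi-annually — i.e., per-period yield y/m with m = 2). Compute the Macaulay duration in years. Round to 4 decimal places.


Coupon per period c = face * coupon_rate / m = 1.750000
Periods per year m = 2; per-period yield y/m = 0.028500
Number of cashflows N = 10
Cashflows (t years, CF_t, discount factor 1/(1+y/m)^(m*t), PV):
  t = 0.5000: CF_t = 1.750000, DF = 0.972290, PV = 1.701507
  t = 1.0000: CF_t = 1.750000, DF = 0.945347, PV = 1.654358
  t = 1.5000: CF_t = 1.750000, DF = 0.919152, PV = 1.608515
  t = 2.0000: CF_t = 1.750000, DF = 0.893682, PV = 1.563943
  t = 2.5000: CF_t = 1.750000, DF = 0.868917, PV = 1.520606
  t = 3.0000: CF_t = 1.750000, DF = 0.844840, PV = 1.478469
  t = 3.5000: CF_t = 1.750000, DF = 0.821429, PV = 1.437500
  t = 4.0000: CF_t = 1.750000, DF = 0.798667, PV = 1.397667
  t = 4.5000: CF_t = 1.750000, DF = 0.776536, PV = 1.358937
  t = 5.0000: CF_t = 101.750000, DF = 0.755018, PV = 76.823034
Price P = sum_t PV_t = 90.544537
Macaulay numerator sum_t t * PV_t:
  t * PV_t at t = 0.5000: 0.850754
  t * PV_t at t = 1.0000: 1.654358
  t * PV_t at t = 1.5000: 2.412773
  t * PV_t at t = 2.0000: 3.127886
  t * PV_t at t = 2.5000: 3.801514
  t * PV_t at t = 3.0000: 4.435408
  t * PV_t at t = 3.5000: 5.031251
  t * PV_t at t = 4.0000: 5.590668
  t * PV_t at t = 4.5000: 6.115217
  t * PV_t at t = 5.0000: 384.115172
Macaulay duration D = (sum_t t * PV_t) / P = 417.135000 / 90.544537 = 4.606959

Answer: Macaulay duration = 4.6070 years


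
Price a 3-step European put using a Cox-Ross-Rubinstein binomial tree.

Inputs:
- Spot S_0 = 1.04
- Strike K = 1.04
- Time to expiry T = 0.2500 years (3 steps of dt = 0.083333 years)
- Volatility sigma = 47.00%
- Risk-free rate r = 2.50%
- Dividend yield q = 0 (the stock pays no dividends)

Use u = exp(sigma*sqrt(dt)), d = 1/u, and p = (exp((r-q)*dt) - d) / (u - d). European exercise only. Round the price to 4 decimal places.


Answer: Price = V(0,0) = 0.1020

Derivation:
dt = T/N = 0.083333
u = exp(sigma*sqrt(dt)) = 1.145312; d = 1/u = 0.873124
p = (exp((r-q)*dt) - d) / (u - d) = 0.473795
Discount per step: exp(-r*dt) = 0.997919
Stock lattice S(k, i) with i counting down-moves:
  k=0: S(0,0) = 1.0400
  k=1: S(1,0) = 1.1911; S(1,1) = 0.9080
  k=2: S(2,0) = 1.3642; S(2,1) = 1.0400; S(2,2) = 0.7928
  k=3: S(3,0) = 1.5624; S(3,1) = 1.1911; S(3,2) = 0.9080; S(3,3) = 0.6922
Terminal payoffs V(N, i) = max(K - S_T, 0):
  V(3,0) = 0.000000; V(3,1) = 0.000000; V(3,2) = 0.131951; V(3,3) = 0.347752
Backward induction: V(k, i) = exp(-r*dt) * [p * V(k+1, i) + (1-p) * V(k+1, i+1)].
  V(2,0) = exp(-r*dt) * [p*0.000000 + (1-p)*0.000000] = 0.000000
  V(2,1) = exp(-r*dt) * [p*0.000000 + (1-p)*0.131951] = 0.069289
  V(2,2) = exp(-r*dt) * [p*0.131951 + (1-p)*0.347752] = 0.244996
  V(1,0) = exp(-r*dt) * [p*0.000000 + (1-p)*0.069289] = 0.036384
  V(1,1) = exp(-r*dt) * [p*0.069289 + (1-p)*0.244996] = 0.161410
  V(0,0) = exp(-r*dt) * [p*0.036384 + (1-p)*0.161410] = 0.101961


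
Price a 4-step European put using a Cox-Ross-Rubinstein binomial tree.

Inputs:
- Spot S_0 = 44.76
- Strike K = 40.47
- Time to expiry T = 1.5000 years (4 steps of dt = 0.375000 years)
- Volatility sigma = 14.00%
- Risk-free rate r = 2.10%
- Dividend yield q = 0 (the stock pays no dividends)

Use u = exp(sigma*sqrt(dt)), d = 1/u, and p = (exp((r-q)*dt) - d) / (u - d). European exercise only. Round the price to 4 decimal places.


Answer: Price = V(0,0) = 1.0342

Derivation:
dt = T/N = 0.375000
u = exp(sigma*sqrt(dt)) = 1.089514; d = 1/u = 0.917840
p = (exp((r-q)*dt) - d) / (u - d) = 0.524633
Discount per step: exp(-r*dt) = 0.992156
Stock lattice S(k, i) with i counting down-moves:
  k=0: S(0,0) = 44.7600
  k=1: S(1,0) = 48.7667; S(1,1) = 41.0825
  k=2: S(2,0) = 53.1320; S(2,1) = 44.7600; S(2,2) = 37.7072
  k=3: S(3,0) = 57.8881; S(3,1) = 48.7667; S(3,2) = 41.0825; S(3,3) = 34.6092
  k=4: S(4,0) = 63.0699; S(4,1) = 53.1320; S(4,2) = 44.7600; S(4,3) = 37.7072; S(4,4) = 31.7657
Terminal payoffs V(N, i) = max(K - S_T, 0):
  V(4,0) = 0.000000; V(4,1) = 0.000000; V(4,2) = 0.000000; V(4,3) = 2.762817; V(4,4) = 8.704325
Backward induction: V(k, i) = exp(-r*dt) * [p * V(k+1, i) + (1-p) * V(k+1, i+1)].
  V(3,0) = exp(-r*dt) * [p*0.000000 + (1-p)*0.000000] = 0.000000
  V(3,1) = exp(-r*dt) * [p*0.000000 + (1-p)*0.000000] = 0.000000
  V(3,2) = exp(-r*dt) * [p*0.000000 + (1-p)*2.762817] = 1.303050
  V(3,3) = exp(-r*dt) * [p*2.762817 + (1-p)*8.704325] = 5.543388
  V(2,0) = exp(-r*dt) * [p*0.000000 + (1-p)*0.000000] = 0.000000
  V(2,1) = exp(-r*dt) * [p*0.000000 + (1-p)*1.303050] = 0.614568
  V(2,2) = exp(-r*dt) * [p*1.303050 + (1-p)*5.543388] = 3.292735
  V(1,0) = exp(-r*dt) * [p*0.000000 + (1-p)*0.614568] = 0.289854
  V(1,1) = exp(-r*dt) * [p*0.614568 + (1-p)*3.292735] = 1.872873
  V(0,0) = exp(-r*dt) * [p*0.289854 + (1-p)*1.872873] = 1.034193


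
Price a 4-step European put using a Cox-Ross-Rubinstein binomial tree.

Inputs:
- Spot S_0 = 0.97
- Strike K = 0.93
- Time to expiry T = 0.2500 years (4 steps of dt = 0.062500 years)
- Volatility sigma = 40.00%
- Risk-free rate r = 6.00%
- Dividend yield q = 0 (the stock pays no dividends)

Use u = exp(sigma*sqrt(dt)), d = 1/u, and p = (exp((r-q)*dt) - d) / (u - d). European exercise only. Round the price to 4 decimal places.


Answer: Price = V(0,0) = 0.0524

Derivation:
dt = T/N = 0.062500
u = exp(sigma*sqrt(dt)) = 1.105171; d = 1/u = 0.904837
p = (exp((r-q)*dt) - d) / (u - d) = 0.493775
Discount per step: exp(-r*dt) = 0.996257
Stock lattice S(k, i) with i counting down-moves:
  k=0: S(0,0) = 0.9700
  k=1: S(1,0) = 1.0720; S(1,1) = 0.8777
  k=2: S(2,0) = 1.1848; S(2,1) = 0.9700; S(2,2) = 0.7942
  k=3: S(3,0) = 1.3094; S(3,1) = 1.0720; S(3,2) = 0.8777; S(3,3) = 0.7186
  k=4: S(4,0) = 1.4471; S(4,1) = 1.1848; S(4,2) = 0.9700; S(4,3) = 0.7942; S(4,4) = 0.6502
Terminal payoffs V(N, i) = max(K - S_T, 0):
  V(4,0) = 0.000000; V(4,1) = 0.000000; V(4,2) = 0.000000; V(4,3) = 0.135831; V(4,4) = 0.279790
Backward induction: V(k, i) = exp(-r*dt) * [p * V(k+1, i) + (1-p) * V(k+1, i+1)].
  V(3,0) = exp(-r*dt) * [p*0.000000 + (1-p)*0.000000] = 0.000000
  V(3,1) = exp(-r*dt) * [p*0.000000 + (1-p)*0.000000] = 0.000000
  V(3,2) = exp(-r*dt) * [p*0.000000 + (1-p)*0.135831] = 0.068504
  V(3,3) = exp(-r*dt) * [p*0.135831 + (1-p)*0.279790] = 0.207925
  V(2,0) = exp(-r*dt) * [p*0.000000 + (1-p)*0.000000] = 0.000000
  V(2,1) = exp(-r*dt) * [p*0.000000 + (1-p)*0.068504] = 0.034549
  V(2,2) = exp(-r*dt) * [p*0.068504 + (1-p)*0.207925] = 0.138562
  V(1,0) = exp(-r*dt) * [p*0.000000 + (1-p)*0.034549] = 0.017424
  V(1,1) = exp(-r*dt) * [p*0.034549 + (1-p)*0.138562] = 0.086876
  V(0,0) = exp(-r*dt) * [p*0.017424 + (1-p)*0.086876] = 0.052386


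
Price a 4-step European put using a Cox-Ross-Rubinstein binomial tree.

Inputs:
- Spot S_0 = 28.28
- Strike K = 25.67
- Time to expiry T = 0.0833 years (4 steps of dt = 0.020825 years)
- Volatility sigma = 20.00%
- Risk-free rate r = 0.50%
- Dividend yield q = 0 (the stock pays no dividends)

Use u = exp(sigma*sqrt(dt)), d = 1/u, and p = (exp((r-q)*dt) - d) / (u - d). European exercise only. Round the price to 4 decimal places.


dt = T/N = 0.020825
u = exp(sigma*sqrt(dt)) = 1.029282; d = 1/u = 0.971551
p = (exp((r-q)*dt) - d) / (u - d) = 0.494589
Discount per step: exp(-r*dt) = 0.999896
Stock lattice S(k, i) with i counting down-moves:
  k=0: S(0,0) = 28.2800
  k=1: S(1,0) = 29.1081; S(1,1) = 27.4755
  k=2: S(2,0) = 29.9605; S(2,1) = 28.2800; S(2,2) = 26.6938
  k=3: S(3,0) = 30.8378; S(3,1) = 29.1081; S(3,2) = 27.4755; S(3,3) = 25.9344
  k=4: S(4,0) = 31.7408; S(4,1) = 29.9605; S(4,2) = 28.2800; S(4,3) = 26.6938; S(4,4) = 25.1966
Terminal payoffs V(N, i) = max(K - S_T, 0):
  V(4,0) = 0.000000; V(4,1) = 0.000000; V(4,2) = 0.000000; V(4,3) = 0.000000; V(4,4) = 0.473430
Backward induction: V(k, i) = exp(-r*dt) * [p * V(k+1, i) + (1-p) * V(k+1, i+1)].
  V(3,0) = exp(-r*dt) * [p*0.000000 + (1-p)*0.000000] = 0.000000
  V(3,1) = exp(-r*dt) * [p*0.000000 + (1-p)*0.000000] = 0.000000
  V(3,2) = exp(-r*dt) * [p*0.000000 + (1-p)*0.000000] = 0.000000
  V(3,3) = exp(-r*dt) * [p*0.000000 + (1-p)*0.473430] = 0.239252
  V(2,0) = exp(-r*dt) * [p*0.000000 + (1-p)*0.000000] = 0.000000
  V(2,1) = exp(-r*dt) * [p*0.000000 + (1-p)*0.000000] = 0.000000
  V(2,2) = exp(-r*dt) * [p*0.000000 + (1-p)*0.239252] = 0.120908
  V(1,0) = exp(-r*dt) * [p*0.000000 + (1-p)*0.000000] = 0.000000
  V(1,1) = exp(-r*dt) * [p*0.000000 + (1-p)*0.120908] = 0.061102
  V(0,0) = exp(-r*dt) * [p*0.000000 + (1-p)*0.061102] = 0.030878

Answer: Price = V(0,0) = 0.0309


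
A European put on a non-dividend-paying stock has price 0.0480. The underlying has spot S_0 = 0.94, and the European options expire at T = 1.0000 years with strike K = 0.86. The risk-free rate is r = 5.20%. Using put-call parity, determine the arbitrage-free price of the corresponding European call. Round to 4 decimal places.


Put-call parity: C - P = S_0 * exp(-qT) - K * exp(-rT).
S_0 * exp(-qT) = 0.9400 * 1.00000000 = 0.94000000
K * exp(-rT) = 0.8600 * 0.94932887 = 0.81642283
C = P + S*exp(-qT) - K*exp(-rT)
C = 0.0480 + 0.94000000 - 0.81642283 = 0.1716

Answer: Call price = 0.1716


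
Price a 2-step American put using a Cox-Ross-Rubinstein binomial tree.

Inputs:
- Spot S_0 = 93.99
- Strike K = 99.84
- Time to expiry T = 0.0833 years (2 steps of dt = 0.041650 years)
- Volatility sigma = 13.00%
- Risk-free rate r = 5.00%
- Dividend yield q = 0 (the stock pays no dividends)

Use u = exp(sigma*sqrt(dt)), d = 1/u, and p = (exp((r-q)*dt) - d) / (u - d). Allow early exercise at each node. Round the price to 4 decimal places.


Answer: Price = V(0,0) = 5.8500

Derivation:
dt = T/N = 0.041650
u = exp(sigma*sqrt(dt)) = 1.026886; d = 1/u = 0.973818
p = (exp((r-q)*dt) - d) / (u - d) = 0.532651
Discount per step: exp(-r*dt) = 0.997920
Stock lattice S(k, i) with i counting down-moves:
  k=0: S(0,0) = 93.9900
  k=1: S(1,0) = 96.5170; S(1,1) = 91.5292
  k=2: S(2,0) = 99.1120; S(2,1) = 93.9900; S(2,2) = 89.1327
Terminal payoffs V(N, i) = max(K - S_T, 0):
  V(2,0) = 0.728046; V(2,1) = 5.850000; V(2,2) = 10.707259
Backward induction: V(k, i) = exp(-r*dt) * [p * V(k+1, i) + (1-p) * V(k+1, i+1)]; then take max(V_cont, immediate exercise) for American.
  V(1,0) = exp(-r*dt) * [p*0.728046 + (1-p)*5.850000] = 3.115293; exercise = 3.322994; V(1,0) = max -> 3.322994
  V(1,1) = exp(-r*dt) * [p*5.850000 + (1-p)*10.707259] = 8.103144; exercise = 8.310844; V(1,1) = max -> 8.310844
  V(0,0) = exp(-r*dt) * [p*3.322994 + (1-p)*8.310844] = 5.642300; exercise = 5.850000; V(0,0) = max -> 5.850000


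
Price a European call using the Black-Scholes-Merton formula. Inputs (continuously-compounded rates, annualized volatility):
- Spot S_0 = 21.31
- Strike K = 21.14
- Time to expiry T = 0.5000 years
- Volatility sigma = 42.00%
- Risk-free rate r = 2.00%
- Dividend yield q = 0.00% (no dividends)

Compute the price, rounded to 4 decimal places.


d1 = (ln(S/K) + (r - q + 0.5*sigma^2) * T) / (sigma * sqrt(T)) = 0.20913345
d2 = d1 - sigma * sqrt(T) = -0.08785140
exp(-rT) = 0.99004983; exp(-qT) = 1.00000000
C = S_0 * exp(-qT) * N(d1) - K * exp(-rT) * N(d2)
N(d1) = 0.58282797; N(d2) = 0.46499739
C = 21.3100 * 1.00000000 * 0.58282797 - 21.1400 * 0.99004983 * 0.46499739 = 2.6878

Answer: Price = 2.6878


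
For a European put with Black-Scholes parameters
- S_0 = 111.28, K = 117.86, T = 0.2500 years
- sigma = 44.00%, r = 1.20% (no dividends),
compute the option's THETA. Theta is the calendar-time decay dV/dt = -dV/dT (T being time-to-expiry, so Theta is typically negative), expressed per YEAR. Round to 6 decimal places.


Answer: Theta = -18.447791

Derivation:
d1 = -0.1374905991; d2 = -0.3574905991
phi(d1) = 0.3951893090; exp(-qT) = 1.0000000000; exp(-rT) = 0.9970044955
Theta = -S*exp(-qT)*phi(d1)*sigma/(2*sqrt(T)) + r*K*exp(-rT)*N(-d2) - q*S*exp(-qT)*N(-d1)
N(-d1) = 0.5546784885; N(-d2) = 0.6396377186; sqrt(T) = 0.5000000000
Term 1 = -111.2800 * 1.0000000000 * 0.3951893090 * 0.4400 / (2 * 0.5000000000) = -19.3497331744
Term 2 = 0.0120 * 117.8600 * 0.9970044955 * 0.6396377186 = 0.9019425278
Term 3 = 0 (no dividend yield, q = 0)
Theta = -19.3497331744 + (0.9019425278) + (0.0000000000) = -18.447791


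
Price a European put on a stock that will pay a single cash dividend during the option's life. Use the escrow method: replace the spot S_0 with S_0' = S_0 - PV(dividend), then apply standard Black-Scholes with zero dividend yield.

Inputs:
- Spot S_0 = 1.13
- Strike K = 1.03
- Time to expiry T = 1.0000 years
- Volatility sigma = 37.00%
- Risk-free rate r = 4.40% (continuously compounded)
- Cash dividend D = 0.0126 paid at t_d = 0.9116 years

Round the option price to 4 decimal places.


PV(D) = D * exp(-r * t_d) = 0.0126 * 0.96068337 = 0.01210461
S_0' = S_0 - PV(D) = 1.1300 - 0.01210461 = 1.11789539
d1 = (ln(S_0'/K) + (r + sigma^2/2)*T) / (sigma*sqrt(T)) = 0.52524054
d2 = d1 - sigma*sqrt(T) = 0.15524054
exp(-rT) = 0.95695396
N(-d1) = 0.29970799; N(-d2) = 0.43831585
P = K * exp(-rT) * N(-d2) - S_0' * N(-d1) = 1.0300 * 0.95695396 * 0.43831585 - 1.11789539 * 0.29970799 = 0.0970

Answer: Price = 0.0970


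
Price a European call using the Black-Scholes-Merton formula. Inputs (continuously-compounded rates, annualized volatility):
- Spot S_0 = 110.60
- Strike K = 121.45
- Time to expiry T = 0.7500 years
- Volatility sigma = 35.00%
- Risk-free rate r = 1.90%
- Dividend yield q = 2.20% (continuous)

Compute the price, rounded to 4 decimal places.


Answer: Price = 8.9697

Derivation:
d1 = (ln(S/K) + (r - q + 0.5*sigma^2) * T) / (sigma * sqrt(T)) = -0.16461103
d2 = d1 - sigma * sqrt(T) = -0.46771992
exp(-rT) = 0.98585105; exp(-qT) = 0.98363538
C = S_0 * exp(-qT) * N(d1) - K * exp(-rT) * N(d2)
N(d1) = 0.43462508; N(d2) = 0.31999245
C = 110.6000 * 0.98363538 * 0.43462508 - 121.4500 * 0.98585105 * 0.31999245 = 8.9697


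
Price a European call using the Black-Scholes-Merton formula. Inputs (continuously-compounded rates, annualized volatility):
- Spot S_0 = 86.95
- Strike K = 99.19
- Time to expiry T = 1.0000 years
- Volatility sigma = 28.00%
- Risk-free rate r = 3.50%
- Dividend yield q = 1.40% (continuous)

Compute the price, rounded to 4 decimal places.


d1 = (ln(S/K) + (r - q + 0.5*sigma^2) * T) / (sigma * sqrt(T)) = -0.25537129
d2 = d1 - sigma * sqrt(T) = -0.53537129
exp(-rT) = 0.96560542; exp(-qT) = 0.98609754
C = S_0 * exp(-qT) * N(d1) - K * exp(-rT) * N(d2)
N(d1) = 0.39921817; N(d2) = 0.29619657
C = 86.9500 * 0.98609754 * 0.39921817 - 99.1900 * 0.96560542 * 0.29619657 = 5.8602

Answer: Price = 5.8602


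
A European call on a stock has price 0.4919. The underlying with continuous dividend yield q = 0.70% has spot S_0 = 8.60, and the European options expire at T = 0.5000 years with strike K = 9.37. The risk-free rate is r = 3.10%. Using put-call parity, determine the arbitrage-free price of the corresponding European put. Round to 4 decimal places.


Answer: Put price = 1.1478

Derivation:
Put-call parity: C - P = S_0 * exp(-qT) - K * exp(-rT).
S_0 * exp(-qT) = 8.6000 * 0.99650612 = 8.56995261
K * exp(-rT) = 9.3700 * 0.98461951 = 9.22588478
P = C - S*exp(-qT) + K*exp(-rT)
P = 0.4919 - 8.56995261 + 9.22588478 = 1.1478


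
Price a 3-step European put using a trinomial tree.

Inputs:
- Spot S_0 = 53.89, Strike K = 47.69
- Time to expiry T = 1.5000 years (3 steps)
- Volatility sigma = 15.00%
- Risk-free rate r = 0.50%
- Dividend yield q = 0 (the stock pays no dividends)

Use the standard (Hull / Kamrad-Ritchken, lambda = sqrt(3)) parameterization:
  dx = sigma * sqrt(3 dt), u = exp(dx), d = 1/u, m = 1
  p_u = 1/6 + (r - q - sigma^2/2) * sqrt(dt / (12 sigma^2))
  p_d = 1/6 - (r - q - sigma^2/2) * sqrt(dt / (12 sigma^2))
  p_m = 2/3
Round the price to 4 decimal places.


dt = T/N = 0.500000; dx = sigma*sqrt(3*dt) = 0.183712
u = exp(dx) = 1.201669; d = 1/u = 0.832176
p_u = 0.158161, p_m = 0.666667, p_d = 0.175172
Discount per step: exp(-r*dt) = 0.997503
Stock lattice S(k, j) with j the centered position index:
  k=0: S(0,+0) = 53.8900
  k=1: S(1,-1) = 44.8459; S(1,+0) = 53.8900; S(1,+1) = 64.7580
  k=2: S(2,-2) = 37.3197; S(2,-1) = 44.8459; S(2,+0) = 53.8900; S(2,+1) = 64.7580; S(2,+2) = 77.8177
  k=3: S(3,-3) = 31.0566; S(3,-2) = 37.3197; S(3,-1) = 44.8459; S(3,+0) = 53.8900; S(3,+1) = 64.7580; S(3,+2) = 77.8177; S(3,+3) = 93.5111
Terminal payoffs V(N, j) = max(K - S_T, 0):
  V(3,-3) = 16.633450; V(3,-2) = 10.370295; V(3,-1) = 2.844054; V(3,+0) = 0.000000; V(3,+1) = 0.000000; V(3,+2) = 0.000000; V(3,+3) = 0.000000
Backward induction: V(k, j) = exp(-r*dt) * [p_u * V(k+1, j+1) + p_m * V(k+1, j) + p_d * V(k+1, j-1)]
  V(2,-2) = exp(-r*dt) * [p_u*2.844054 + p_m*10.370295 + p_d*16.633450] = 10.251401
  V(2,-1) = exp(-r*dt) * [p_u*0.000000 + p_m*2.844054 + p_d*10.370295] = 3.703349
  V(2,+0) = exp(-r*dt) * [p_u*0.000000 + p_m*0.000000 + p_d*2.844054] = 0.496954
  V(2,+1) = exp(-r*dt) * [p_u*0.000000 + p_m*0.000000 + p_d*0.000000] = 0.000000
  V(2,+2) = exp(-r*dt) * [p_u*0.000000 + p_m*0.000000 + p_d*0.000000] = 0.000000
  V(1,-1) = exp(-r*dt) * [p_u*0.496954 + p_m*3.703349 + p_d*10.251401] = 4.332411
  V(1,+0) = exp(-r*dt) * [p_u*0.000000 + p_m*0.496954 + p_d*3.703349] = 0.977578
  V(1,+1) = exp(-r*dt) * [p_u*0.000000 + p_m*0.000000 + p_d*0.496954] = 0.086835
  V(0,+0) = exp(-r*dt) * [p_u*0.086835 + p_m*0.977578 + p_d*4.332411] = 1.420813

Answer: Price = V(0,0) = 1.4208


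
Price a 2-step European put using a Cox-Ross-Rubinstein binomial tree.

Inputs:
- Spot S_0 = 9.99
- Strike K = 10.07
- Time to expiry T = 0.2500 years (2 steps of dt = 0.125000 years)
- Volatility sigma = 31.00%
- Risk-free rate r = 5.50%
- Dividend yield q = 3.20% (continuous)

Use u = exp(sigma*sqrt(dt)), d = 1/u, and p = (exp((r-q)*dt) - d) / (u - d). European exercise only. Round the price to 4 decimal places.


Answer: Price = V(0,0) = 0.5733

Derivation:
dt = T/N = 0.125000
u = exp(sigma*sqrt(dt)) = 1.115833; d = 1/u = 0.896191
p = (exp((r-q)*dt) - d) / (u - d) = 0.485735
Discount per step: exp(-r*dt) = 0.993149
Stock lattice S(k, i) with i counting down-moves:
  k=0: S(0,0) = 9.9900
  k=1: S(1,0) = 11.1472; S(1,1) = 8.9529
  k=2: S(2,0) = 12.4384; S(2,1) = 9.9900; S(2,2) = 8.0236
Terminal payoffs V(N, i) = max(K - S_T, 0):
  V(2,0) = 0.000000; V(2,1) = 0.080000; V(2,2) = 2.046446
Backward induction: V(k, i) = exp(-r*dt) * [p * V(k+1, i) + (1-p) * V(k+1, i+1)].
  V(1,0) = exp(-r*dt) * [p*0.000000 + (1-p)*0.080000] = 0.040859
  V(1,1) = exp(-r*dt) * [p*0.080000 + (1-p)*2.046446] = 1.083797
  V(0,0) = exp(-r*dt) * [p*0.040859 + (1-p)*1.083797] = 0.573251


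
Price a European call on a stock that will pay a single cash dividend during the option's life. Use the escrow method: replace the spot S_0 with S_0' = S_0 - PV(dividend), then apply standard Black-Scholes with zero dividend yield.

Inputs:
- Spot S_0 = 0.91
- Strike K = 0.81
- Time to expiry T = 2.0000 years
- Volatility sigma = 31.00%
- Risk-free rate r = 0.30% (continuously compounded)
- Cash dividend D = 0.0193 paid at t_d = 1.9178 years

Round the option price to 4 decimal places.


Answer: Price = 0.1938

Derivation:
PV(D) = D * exp(-r * t_d) = 0.0193 * 0.99426312 = 0.01918928
S_0' = S_0 - PV(D) = 0.9100 - 0.01918928 = 0.89081072
d1 = (ln(S_0'/K) + (r + sigma^2/2)*T) / (sigma*sqrt(T)) = 0.44980596
d2 = d1 - sigma*sqrt(T) = 0.01139976
exp(-rT) = 0.99401796
N(d1) = 0.67357482; N(d2) = 0.50454775
C = S_0' * N(d1) - K * exp(-rT) * N(d2) = 0.89081072 * 0.67357482 - 0.8100 * 0.99401796 * 0.50454775 = 0.1938
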